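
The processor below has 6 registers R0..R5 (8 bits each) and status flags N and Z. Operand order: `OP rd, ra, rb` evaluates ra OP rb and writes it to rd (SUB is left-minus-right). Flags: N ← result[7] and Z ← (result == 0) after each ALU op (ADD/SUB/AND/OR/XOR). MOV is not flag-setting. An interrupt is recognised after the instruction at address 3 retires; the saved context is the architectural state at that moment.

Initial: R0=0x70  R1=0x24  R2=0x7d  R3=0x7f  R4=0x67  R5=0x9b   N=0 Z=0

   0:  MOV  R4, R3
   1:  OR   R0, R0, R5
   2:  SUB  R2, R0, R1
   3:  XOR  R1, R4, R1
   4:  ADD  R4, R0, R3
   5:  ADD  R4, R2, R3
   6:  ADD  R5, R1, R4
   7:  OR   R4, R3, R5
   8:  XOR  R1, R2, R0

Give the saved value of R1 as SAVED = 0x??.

SAVED = 0x5b

after  0: R0=0x70 R1=0x24 R2=0x7d R3=0x7f R4=0x7f R5=0x9b  N=0 Z=0
after  1: R0=0xfb R1=0x24 R2=0x7d R3=0x7f R4=0x7f R5=0x9b  N=1 Z=0
after  2: R0=0xfb R1=0x24 R2=0xd7 R3=0x7f R4=0x7f R5=0x9b  N=1 Z=0
after  3: R0=0xfb R1=0x5b R2=0xd7 R3=0x7f R4=0x7f R5=0x9b  N=0 Z=0
-- IRQ taken; context saved, return-PC = 4 --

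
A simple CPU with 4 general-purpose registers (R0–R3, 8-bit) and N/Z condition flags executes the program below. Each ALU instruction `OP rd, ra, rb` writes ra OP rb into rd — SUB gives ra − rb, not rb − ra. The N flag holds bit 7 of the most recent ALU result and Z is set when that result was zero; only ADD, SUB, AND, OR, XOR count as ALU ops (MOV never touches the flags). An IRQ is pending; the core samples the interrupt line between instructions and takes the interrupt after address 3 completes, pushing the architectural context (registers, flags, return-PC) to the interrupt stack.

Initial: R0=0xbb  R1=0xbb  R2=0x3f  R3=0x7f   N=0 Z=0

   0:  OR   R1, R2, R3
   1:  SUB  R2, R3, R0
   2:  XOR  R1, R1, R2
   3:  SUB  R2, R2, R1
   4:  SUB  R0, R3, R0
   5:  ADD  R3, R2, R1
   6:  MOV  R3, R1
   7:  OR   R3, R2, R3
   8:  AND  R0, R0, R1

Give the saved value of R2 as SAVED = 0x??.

SAVED = 0x09

after  0: R0=0xbb R1=0x7f R2=0x3f R3=0x7f  N=0 Z=0
after  1: R0=0xbb R1=0x7f R2=0xc4 R3=0x7f  N=1 Z=0
after  2: R0=0xbb R1=0xbb R2=0xc4 R3=0x7f  N=1 Z=0
after  3: R0=0xbb R1=0xbb R2=0x09 R3=0x7f  N=0 Z=0
-- IRQ taken; context saved, return-PC = 4 --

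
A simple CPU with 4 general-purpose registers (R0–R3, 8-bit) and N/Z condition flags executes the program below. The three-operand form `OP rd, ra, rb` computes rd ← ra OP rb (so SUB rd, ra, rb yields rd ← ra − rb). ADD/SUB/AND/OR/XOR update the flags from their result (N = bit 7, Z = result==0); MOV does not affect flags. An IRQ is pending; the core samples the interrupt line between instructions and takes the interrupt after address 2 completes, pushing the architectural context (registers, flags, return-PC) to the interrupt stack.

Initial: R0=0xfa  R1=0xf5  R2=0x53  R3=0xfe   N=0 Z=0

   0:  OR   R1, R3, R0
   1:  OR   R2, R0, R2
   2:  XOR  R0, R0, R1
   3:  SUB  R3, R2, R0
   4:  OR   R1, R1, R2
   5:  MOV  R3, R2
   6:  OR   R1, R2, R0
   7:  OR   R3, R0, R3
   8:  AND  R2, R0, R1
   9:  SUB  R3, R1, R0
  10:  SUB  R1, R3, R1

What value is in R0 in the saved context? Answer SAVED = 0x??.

SAVED = 0x04

after  0: R0=0xfa R1=0xfe R2=0x53 R3=0xfe  N=1 Z=0
after  1: R0=0xfa R1=0xfe R2=0xfb R3=0xfe  N=1 Z=0
after  2: R0=0x04 R1=0xfe R2=0xfb R3=0xfe  N=0 Z=0
-- IRQ taken; context saved, return-PC = 3 --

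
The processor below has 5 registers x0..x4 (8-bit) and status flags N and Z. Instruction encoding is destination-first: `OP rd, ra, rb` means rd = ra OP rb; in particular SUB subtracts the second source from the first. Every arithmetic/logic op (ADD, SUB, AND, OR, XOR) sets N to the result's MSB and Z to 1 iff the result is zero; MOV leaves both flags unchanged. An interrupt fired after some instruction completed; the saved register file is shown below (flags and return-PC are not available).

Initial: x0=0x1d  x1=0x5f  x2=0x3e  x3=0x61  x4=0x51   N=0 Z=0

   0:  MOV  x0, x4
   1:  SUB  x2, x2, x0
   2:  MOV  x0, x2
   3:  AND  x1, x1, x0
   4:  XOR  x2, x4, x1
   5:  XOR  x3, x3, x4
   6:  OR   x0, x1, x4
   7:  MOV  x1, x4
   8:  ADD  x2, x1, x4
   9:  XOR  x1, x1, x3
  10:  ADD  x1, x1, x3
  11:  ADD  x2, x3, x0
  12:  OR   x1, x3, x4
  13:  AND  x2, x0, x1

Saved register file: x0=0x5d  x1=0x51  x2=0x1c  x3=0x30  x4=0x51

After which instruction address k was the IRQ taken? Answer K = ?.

K = 7

after  0: x0=0x51 x1=0x5f x2=0x3e x3=0x61 x4=0x51  N=0 Z=0
after  1: x0=0x51 x1=0x5f x2=0xed x3=0x61 x4=0x51  N=1 Z=0
after  2: x0=0xed x1=0x5f x2=0xed x3=0x61 x4=0x51  N=1 Z=0
after  3: x0=0xed x1=0x4d x2=0xed x3=0x61 x4=0x51  N=0 Z=0
after  4: x0=0xed x1=0x4d x2=0x1c x3=0x61 x4=0x51  N=0 Z=0
after  5: x0=0xed x1=0x4d x2=0x1c x3=0x30 x4=0x51  N=0 Z=0
after  6: x0=0x5d x1=0x4d x2=0x1c x3=0x30 x4=0x51  N=0 Z=0
after  7: x0=0x5d x1=0x51 x2=0x1c x3=0x30 x4=0x51  N=0 Z=0
-- IRQ taken; context saved, return-PC = 8 --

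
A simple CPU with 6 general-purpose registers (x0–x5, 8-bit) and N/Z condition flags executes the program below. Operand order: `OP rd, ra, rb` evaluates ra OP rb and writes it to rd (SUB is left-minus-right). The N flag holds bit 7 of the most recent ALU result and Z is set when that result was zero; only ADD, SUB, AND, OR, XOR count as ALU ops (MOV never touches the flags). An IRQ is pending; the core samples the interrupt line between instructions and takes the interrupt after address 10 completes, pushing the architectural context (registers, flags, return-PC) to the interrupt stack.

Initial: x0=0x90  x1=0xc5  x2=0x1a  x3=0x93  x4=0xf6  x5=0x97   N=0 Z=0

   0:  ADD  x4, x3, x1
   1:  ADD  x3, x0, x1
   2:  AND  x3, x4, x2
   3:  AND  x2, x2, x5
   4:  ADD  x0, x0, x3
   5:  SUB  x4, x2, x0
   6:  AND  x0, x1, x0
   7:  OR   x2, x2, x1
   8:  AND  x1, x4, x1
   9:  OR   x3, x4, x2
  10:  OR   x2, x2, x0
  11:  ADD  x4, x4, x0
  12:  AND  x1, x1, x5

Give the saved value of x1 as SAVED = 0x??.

SAVED = 0x40

after  0: x0=0x90 x1=0xc5 x2=0x1a x3=0x93 x4=0x58 x5=0x97  N=0 Z=0
after  1: x0=0x90 x1=0xc5 x2=0x1a x3=0x55 x4=0x58 x5=0x97  N=0 Z=0
after  2: x0=0x90 x1=0xc5 x2=0x1a x3=0x18 x4=0x58 x5=0x97  N=0 Z=0
after  3: x0=0x90 x1=0xc5 x2=0x12 x3=0x18 x4=0x58 x5=0x97  N=0 Z=0
after  4: x0=0xa8 x1=0xc5 x2=0x12 x3=0x18 x4=0x58 x5=0x97  N=1 Z=0
after  5: x0=0xa8 x1=0xc5 x2=0x12 x3=0x18 x4=0x6a x5=0x97  N=0 Z=0
after  6: x0=0x80 x1=0xc5 x2=0x12 x3=0x18 x4=0x6a x5=0x97  N=1 Z=0
after  7: x0=0x80 x1=0xc5 x2=0xd7 x3=0x18 x4=0x6a x5=0x97  N=1 Z=0
after  8: x0=0x80 x1=0x40 x2=0xd7 x3=0x18 x4=0x6a x5=0x97  N=0 Z=0
after  9: x0=0x80 x1=0x40 x2=0xd7 x3=0xff x4=0x6a x5=0x97  N=1 Z=0
after 10: x0=0x80 x1=0x40 x2=0xd7 x3=0xff x4=0x6a x5=0x97  N=1 Z=0
-- IRQ taken; context saved, return-PC = 11 --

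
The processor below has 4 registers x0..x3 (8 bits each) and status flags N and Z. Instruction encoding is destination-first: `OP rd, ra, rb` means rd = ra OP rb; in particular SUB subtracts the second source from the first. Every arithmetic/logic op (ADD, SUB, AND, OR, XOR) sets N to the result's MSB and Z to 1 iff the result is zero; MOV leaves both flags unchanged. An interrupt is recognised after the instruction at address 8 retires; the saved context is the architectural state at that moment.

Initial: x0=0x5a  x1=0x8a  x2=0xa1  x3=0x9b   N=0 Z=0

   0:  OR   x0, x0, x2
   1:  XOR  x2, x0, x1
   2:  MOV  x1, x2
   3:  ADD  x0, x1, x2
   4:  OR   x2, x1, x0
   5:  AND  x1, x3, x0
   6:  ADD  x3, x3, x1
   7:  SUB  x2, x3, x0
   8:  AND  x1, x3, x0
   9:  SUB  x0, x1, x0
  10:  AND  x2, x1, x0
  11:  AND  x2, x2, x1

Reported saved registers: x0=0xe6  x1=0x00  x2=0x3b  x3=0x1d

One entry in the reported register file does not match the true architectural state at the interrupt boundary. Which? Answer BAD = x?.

BAD = x0

after  0: x0=0xfb x1=0x8a x2=0xa1 x3=0x9b  N=1 Z=0
after  1: x0=0xfb x1=0x8a x2=0x71 x3=0x9b  N=0 Z=0
after  2: x0=0xfb x1=0x71 x2=0x71 x3=0x9b  N=0 Z=0
after  3: x0=0xe2 x1=0x71 x2=0x71 x3=0x9b  N=1 Z=0
after  4: x0=0xe2 x1=0x71 x2=0xf3 x3=0x9b  N=1 Z=0
after  5: x0=0xe2 x1=0x82 x2=0xf3 x3=0x9b  N=1 Z=0
after  6: x0=0xe2 x1=0x82 x2=0xf3 x3=0x1d  N=0 Z=0
after  7: x0=0xe2 x1=0x82 x2=0x3b x3=0x1d  N=0 Z=0
after  8: x0=0xe2 x1=0x00 x2=0x3b x3=0x1d  N=0 Z=1
-- IRQ taken; context saved, return-PC = 9 --
mismatch: x0: reported 0xe6 vs actual 0xe2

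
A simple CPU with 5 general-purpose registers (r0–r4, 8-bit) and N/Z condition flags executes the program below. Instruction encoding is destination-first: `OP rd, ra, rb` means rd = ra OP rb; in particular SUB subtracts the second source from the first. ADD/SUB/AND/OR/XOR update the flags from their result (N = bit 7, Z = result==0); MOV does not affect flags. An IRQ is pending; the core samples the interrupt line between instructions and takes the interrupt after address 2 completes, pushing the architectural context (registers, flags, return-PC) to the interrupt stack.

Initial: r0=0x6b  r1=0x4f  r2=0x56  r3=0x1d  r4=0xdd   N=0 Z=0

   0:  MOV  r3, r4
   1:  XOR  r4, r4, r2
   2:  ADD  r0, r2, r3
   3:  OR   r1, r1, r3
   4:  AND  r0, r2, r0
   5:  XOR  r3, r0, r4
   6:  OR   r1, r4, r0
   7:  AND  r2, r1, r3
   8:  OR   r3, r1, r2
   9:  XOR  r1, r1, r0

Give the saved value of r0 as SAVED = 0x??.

SAVED = 0x33

after  0: r0=0x6b r1=0x4f r2=0x56 r3=0xdd r4=0xdd  N=0 Z=0
after  1: r0=0x6b r1=0x4f r2=0x56 r3=0xdd r4=0x8b  N=1 Z=0
after  2: r0=0x33 r1=0x4f r2=0x56 r3=0xdd r4=0x8b  N=0 Z=0
-- IRQ taken; context saved, return-PC = 3 --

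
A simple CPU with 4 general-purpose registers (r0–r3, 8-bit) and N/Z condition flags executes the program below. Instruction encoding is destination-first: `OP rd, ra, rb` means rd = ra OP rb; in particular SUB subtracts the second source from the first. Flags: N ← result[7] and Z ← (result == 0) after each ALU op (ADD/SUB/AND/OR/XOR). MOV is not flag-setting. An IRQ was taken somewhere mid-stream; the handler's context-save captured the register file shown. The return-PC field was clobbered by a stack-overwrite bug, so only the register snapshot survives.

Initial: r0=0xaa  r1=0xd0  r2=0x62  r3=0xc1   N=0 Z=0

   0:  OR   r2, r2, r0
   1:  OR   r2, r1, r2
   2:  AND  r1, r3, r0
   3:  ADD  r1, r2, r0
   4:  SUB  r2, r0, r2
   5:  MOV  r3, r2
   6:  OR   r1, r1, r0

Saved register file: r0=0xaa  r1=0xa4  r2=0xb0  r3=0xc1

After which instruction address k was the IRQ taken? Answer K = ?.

K = 4

after  0: r0=0xaa r1=0xd0 r2=0xea r3=0xc1  N=1 Z=0
after  1: r0=0xaa r1=0xd0 r2=0xfa r3=0xc1  N=1 Z=0
after  2: r0=0xaa r1=0x80 r2=0xfa r3=0xc1  N=1 Z=0
after  3: r0=0xaa r1=0xa4 r2=0xfa r3=0xc1  N=1 Z=0
after  4: r0=0xaa r1=0xa4 r2=0xb0 r3=0xc1  N=1 Z=0
-- IRQ taken; context saved, return-PC = 5 --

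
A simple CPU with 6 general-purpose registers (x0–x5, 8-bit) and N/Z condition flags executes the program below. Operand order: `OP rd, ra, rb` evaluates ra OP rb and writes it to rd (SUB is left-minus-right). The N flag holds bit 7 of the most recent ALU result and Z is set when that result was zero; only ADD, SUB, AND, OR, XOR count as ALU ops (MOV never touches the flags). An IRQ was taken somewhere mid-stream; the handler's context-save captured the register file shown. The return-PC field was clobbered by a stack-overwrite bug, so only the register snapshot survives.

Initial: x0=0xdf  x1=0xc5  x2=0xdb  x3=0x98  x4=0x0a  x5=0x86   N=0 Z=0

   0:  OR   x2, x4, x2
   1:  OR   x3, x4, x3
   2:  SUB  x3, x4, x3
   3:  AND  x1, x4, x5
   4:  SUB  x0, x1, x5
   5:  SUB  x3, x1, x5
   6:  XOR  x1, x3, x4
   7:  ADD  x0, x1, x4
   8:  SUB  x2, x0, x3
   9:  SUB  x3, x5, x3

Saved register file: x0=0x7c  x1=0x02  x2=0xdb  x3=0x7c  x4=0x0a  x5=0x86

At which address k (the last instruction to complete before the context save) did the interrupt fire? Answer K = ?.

after  0: x0=0xdf x1=0xc5 x2=0xdb x3=0x98 x4=0x0a x5=0x86  N=1 Z=0
after  1: x0=0xdf x1=0xc5 x2=0xdb x3=0x9a x4=0x0a x5=0x86  N=1 Z=0
after  2: x0=0xdf x1=0xc5 x2=0xdb x3=0x70 x4=0x0a x5=0x86  N=0 Z=0
after  3: x0=0xdf x1=0x02 x2=0xdb x3=0x70 x4=0x0a x5=0x86  N=0 Z=0
after  4: x0=0x7c x1=0x02 x2=0xdb x3=0x70 x4=0x0a x5=0x86  N=0 Z=0
after  5: x0=0x7c x1=0x02 x2=0xdb x3=0x7c x4=0x0a x5=0x86  N=0 Z=0
-- IRQ taken; context saved, return-PC = 6 --

K = 5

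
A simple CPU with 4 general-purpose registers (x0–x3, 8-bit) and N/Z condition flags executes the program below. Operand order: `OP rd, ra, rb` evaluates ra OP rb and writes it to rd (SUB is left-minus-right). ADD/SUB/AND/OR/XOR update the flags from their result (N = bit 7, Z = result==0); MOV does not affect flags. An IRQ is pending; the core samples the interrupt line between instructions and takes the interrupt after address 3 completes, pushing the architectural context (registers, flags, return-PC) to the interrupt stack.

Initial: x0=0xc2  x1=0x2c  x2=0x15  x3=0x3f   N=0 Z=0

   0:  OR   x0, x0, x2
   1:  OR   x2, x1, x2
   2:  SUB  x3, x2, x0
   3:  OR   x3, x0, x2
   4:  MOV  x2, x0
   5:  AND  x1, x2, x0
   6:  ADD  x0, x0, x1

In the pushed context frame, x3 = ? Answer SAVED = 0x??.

SAVED = 0xff

after  0: x0=0xd7 x1=0x2c x2=0x15 x3=0x3f  N=1 Z=0
after  1: x0=0xd7 x1=0x2c x2=0x3d x3=0x3f  N=0 Z=0
after  2: x0=0xd7 x1=0x2c x2=0x3d x3=0x66  N=0 Z=0
after  3: x0=0xd7 x1=0x2c x2=0x3d x3=0xff  N=1 Z=0
-- IRQ taken; context saved, return-PC = 4 --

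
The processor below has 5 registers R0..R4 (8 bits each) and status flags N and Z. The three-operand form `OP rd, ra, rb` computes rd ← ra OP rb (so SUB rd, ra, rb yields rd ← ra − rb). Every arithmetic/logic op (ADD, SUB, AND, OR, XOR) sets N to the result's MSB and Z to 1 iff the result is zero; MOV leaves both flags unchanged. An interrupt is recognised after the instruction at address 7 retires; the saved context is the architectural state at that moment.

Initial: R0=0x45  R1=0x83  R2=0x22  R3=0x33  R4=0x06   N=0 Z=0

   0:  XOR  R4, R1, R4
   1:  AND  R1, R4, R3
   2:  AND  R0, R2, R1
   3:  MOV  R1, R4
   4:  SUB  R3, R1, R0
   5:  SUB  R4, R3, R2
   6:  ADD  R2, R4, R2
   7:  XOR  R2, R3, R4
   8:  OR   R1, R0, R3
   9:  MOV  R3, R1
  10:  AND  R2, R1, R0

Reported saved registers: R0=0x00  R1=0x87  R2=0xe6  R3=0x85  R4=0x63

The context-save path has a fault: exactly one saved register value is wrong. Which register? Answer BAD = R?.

BAD = R1

after  0: R0=0x45 R1=0x83 R2=0x22 R3=0x33 R4=0x85  N=1 Z=0
after  1: R0=0x45 R1=0x01 R2=0x22 R3=0x33 R4=0x85  N=0 Z=0
after  2: R0=0x00 R1=0x01 R2=0x22 R3=0x33 R4=0x85  N=0 Z=1
after  3: R0=0x00 R1=0x85 R2=0x22 R3=0x33 R4=0x85  N=0 Z=1
after  4: R0=0x00 R1=0x85 R2=0x22 R3=0x85 R4=0x85  N=1 Z=0
after  5: R0=0x00 R1=0x85 R2=0x22 R3=0x85 R4=0x63  N=0 Z=0
after  6: R0=0x00 R1=0x85 R2=0x85 R3=0x85 R4=0x63  N=1 Z=0
after  7: R0=0x00 R1=0x85 R2=0xe6 R3=0x85 R4=0x63  N=1 Z=0
-- IRQ taken; context saved, return-PC = 8 --
mismatch: R1: reported 0x87 vs actual 0x85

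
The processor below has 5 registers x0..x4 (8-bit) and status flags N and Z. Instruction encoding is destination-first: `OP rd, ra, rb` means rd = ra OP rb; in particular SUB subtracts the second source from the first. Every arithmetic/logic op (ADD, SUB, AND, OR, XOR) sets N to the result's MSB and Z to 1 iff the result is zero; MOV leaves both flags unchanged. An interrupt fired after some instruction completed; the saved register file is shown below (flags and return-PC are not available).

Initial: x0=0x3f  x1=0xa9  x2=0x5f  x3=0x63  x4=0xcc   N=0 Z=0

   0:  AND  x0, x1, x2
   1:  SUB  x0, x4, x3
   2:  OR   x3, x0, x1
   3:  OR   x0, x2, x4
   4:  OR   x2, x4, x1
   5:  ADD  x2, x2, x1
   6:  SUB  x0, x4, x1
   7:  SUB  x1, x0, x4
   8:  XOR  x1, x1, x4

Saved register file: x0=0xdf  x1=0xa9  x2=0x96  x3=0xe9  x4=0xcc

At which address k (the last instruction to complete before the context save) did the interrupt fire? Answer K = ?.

K = 5

after  0: x0=0x09 x1=0xa9 x2=0x5f x3=0x63 x4=0xcc  N=0 Z=0
after  1: x0=0x69 x1=0xa9 x2=0x5f x3=0x63 x4=0xcc  N=0 Z=0
after  2: x0=0x69 x1=0xa9 x2=0x5f x3=0xe9 x4=0xcc  N=1 Z=0
after  3: x0=0xdf x1=0xa9 x2=0x5f x3=0xe9 x4=0xcc  N=1 Z=0
after  4: x0=0xdf x1=0xa9 x2=0xed x3=0xe9 x4=0xcc  N=1 Z=0
after  5: x0=0xdf x1=0xa9 x2=0x96 x3=0xe9 x4=0xcc  N=1 Z=0
-- IRQ taken; context saved, return-PC = 6 --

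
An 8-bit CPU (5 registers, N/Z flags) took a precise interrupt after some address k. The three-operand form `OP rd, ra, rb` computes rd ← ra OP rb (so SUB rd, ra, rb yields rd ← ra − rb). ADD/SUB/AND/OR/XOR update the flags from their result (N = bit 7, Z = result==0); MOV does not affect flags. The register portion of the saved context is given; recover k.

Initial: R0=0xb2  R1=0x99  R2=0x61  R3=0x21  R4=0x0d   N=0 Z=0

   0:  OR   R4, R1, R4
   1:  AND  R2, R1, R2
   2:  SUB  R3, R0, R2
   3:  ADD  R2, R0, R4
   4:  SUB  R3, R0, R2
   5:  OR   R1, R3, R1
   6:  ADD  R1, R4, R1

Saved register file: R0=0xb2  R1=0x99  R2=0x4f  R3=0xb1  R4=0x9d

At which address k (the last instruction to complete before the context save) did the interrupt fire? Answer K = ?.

K = 3

after  0: R0=0xb2 R1=0x99 R2=0x61 R3=0x21 R4=0x9d  N=1 Z=0
after  1: R0=0xb2 R1=0x99 R2=0x01 R3=0x21 R4=0x9d  N=0 Z=0
after  2: R0=0xb2 R1=0x99 R2=0x01 R3=0xb1 R4=0x9d  N=1 Z=0
after  3: R0=0xb2 R1=0x99 R2=0x4f R3=0xb1 R4=0x9d  N=0 Z=0
-- IRQ taken; context saved, return-PC = 4 --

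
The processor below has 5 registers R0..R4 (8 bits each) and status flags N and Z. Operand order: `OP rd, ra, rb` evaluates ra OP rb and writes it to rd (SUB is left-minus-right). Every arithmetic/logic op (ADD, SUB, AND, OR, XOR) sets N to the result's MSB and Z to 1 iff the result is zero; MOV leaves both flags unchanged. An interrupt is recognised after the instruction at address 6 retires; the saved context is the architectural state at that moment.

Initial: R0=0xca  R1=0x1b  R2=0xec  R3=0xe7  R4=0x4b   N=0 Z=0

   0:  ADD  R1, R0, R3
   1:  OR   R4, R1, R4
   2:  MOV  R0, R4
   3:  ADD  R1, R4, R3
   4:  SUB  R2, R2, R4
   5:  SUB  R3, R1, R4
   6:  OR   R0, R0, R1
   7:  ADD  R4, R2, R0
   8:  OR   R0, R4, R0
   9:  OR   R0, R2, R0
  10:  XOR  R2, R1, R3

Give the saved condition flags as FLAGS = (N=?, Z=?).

after  0: R0=0xca R1=0xb1 R2=0xec R3=0xe7 R4=0x4b  N=1 Z=0
after  1: R0=0xca R1=0xb1 R2=0xec R3=0xe7 R4=0xfb  N=1 Z=0
after  2: R0=0xfb R1=0xb1 R2=0xec R3=0xe7 R4=0xfb  N=1 Z=0
after  3: R0=0xfb R1=0xe2 R2=0xec R3=0xe7 R4=0xfb  N=1 Z=0
after  4: R0=0xfb R1=0xe2 R2=0xf1 R3=0xe7 R4=0xfb  N=1 Z=0
after  5: R0=0xfb R1=0xe2 R2=0xf1 R3=0xe7 R4=0xfb  N=1 Z=0
after  6: R0=0xfb R1=0xe2 R2=0xf1 R3=0xe7 R4=0xfb  N=1 Z=0
-- IRQ taken; context saved, return-PC = 7 --

FLAGS = (N=1, Z=0)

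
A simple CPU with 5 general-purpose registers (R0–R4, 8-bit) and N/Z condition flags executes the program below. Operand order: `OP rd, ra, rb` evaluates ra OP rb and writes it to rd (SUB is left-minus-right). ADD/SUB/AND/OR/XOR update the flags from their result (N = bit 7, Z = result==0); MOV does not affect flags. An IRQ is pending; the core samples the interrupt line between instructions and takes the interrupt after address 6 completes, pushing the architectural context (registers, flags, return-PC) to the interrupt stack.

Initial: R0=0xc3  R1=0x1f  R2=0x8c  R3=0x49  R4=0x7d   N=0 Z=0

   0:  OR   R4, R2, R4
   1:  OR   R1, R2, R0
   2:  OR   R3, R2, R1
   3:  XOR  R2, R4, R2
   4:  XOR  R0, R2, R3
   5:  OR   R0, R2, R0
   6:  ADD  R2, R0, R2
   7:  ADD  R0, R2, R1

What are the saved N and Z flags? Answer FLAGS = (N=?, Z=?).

FLAGS = (N=0, Z=0)

after  0: R0=0xc3 R1=0x1f R2=0x8c R3=0x49 R4=0xfd  N=1 Z=0
after  1: R0=0xc3 R1=0xcf R2=0x8c R3=0x49 R4=0xfd  N=1 Z=0
after  2: R0=0xc3 R1=0xcf R2=0x8c R3=0xcf R4=0xfd  N=1 Z=0
after  3: R0=0xc3 R1=0xcf R2=0x71 R3=0xcf R4=0xfd  N=0 Z=0
after  4: R0=0xbe R1=0xcf R2=0x71 R3=0xcf R4=0xfd  N=1 Z=0
after  5: R0=0xff R1=0xcf R2=0x71 R3=0xcf R4=0xfd  N=1 Z=0
after  6: R0=0xff R1=0xcf R2=0x70 R3=0xcf R4=0xfd  N=0 Z=0
-- IRQ taken; context saved, return-PC = 7 --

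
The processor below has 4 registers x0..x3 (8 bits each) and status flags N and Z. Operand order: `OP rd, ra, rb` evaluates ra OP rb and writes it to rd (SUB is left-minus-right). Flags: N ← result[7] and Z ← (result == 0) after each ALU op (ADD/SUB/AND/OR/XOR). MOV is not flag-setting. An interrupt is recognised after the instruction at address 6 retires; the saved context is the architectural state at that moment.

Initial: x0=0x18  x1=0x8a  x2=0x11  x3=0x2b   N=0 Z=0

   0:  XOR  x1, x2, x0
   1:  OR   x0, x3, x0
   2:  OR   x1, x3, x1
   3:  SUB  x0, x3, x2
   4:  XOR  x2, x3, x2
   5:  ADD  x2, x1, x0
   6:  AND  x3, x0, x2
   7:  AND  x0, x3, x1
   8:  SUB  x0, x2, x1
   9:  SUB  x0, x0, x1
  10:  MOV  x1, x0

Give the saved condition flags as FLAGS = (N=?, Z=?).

after  0: x0=0x18 x1=0x09 x2=0x11 x3=0x2b  N=0 Z=0
after  1: x0=0x3b x1=0x09 x2=0x11 x3=0x2b  N=0 Z=0
after  2: x0=0x3b x1=0x2b x2=0x11 x3=0x2b  N=0 Z=0
after  3: x0=0x1a x1=0x2b x2=0x11 x3=0x2b  N=0 Z=0
after  4: x0=0x1a x1=0x2b x2=0x3a x3=0x2b  N=0 Z=0
after  5: x0=0x1a x1=0x2b x2=0x45 x3=0x2b  N=0 Z=0
after  6: x0=0x1a x1=0x2b x2=0x45 x3=0x00  N=0 Z=1
-- IRQ taken; context saved, return-PC = 7 --

FLAGS = (N=0, Z=1)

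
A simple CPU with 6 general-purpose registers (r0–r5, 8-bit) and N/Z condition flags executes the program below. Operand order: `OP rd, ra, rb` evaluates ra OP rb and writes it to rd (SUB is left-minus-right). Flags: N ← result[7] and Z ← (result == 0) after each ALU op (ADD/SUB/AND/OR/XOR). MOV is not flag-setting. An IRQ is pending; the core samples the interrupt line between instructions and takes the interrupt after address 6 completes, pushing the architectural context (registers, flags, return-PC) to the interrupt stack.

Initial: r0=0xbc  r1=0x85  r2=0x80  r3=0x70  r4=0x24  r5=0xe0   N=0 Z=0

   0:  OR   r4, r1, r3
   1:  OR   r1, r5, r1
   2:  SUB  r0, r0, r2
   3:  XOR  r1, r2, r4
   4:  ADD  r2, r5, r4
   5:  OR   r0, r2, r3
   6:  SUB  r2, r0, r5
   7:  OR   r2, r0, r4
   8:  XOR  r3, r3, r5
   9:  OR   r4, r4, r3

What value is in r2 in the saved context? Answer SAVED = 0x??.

SAVED = 0x15

after  0: r0=0xbc r1=0x85 r2=0x80 r3=0x70 r4=0xf5 r5=0xe0  N=1 Z=0
after  1: r0=0xbc r1=0xe5 r2=0x80 r3=0x70 r4=0xf5 r5=0xe0  N=1 Z=0
after  2: r0=0x3c r1=0xe5 r2=0x80 r3=0x70 r4=0xf5 r5=0xe0  N=0 Z=0
after  3: r0=0x3c r1=0x75 r2=0x80 r3=0x70 r4=0xf5 r5=0xe0  N=0 Z=0
after  4: r0=0x3c r1=0x75 r2=0xd5 r3=0x70 r4=0xf5 r5=0xe0  N=1 Z=0
after  5: r0=0xf5 r1=0x75 r2=0xd5 r3=0x70 r4=0xf5 r5=0xe0  N=1 Z=0
after  6: r0=0xf5 r1=0x75 r2=0x15 r3=0x70 r4=0xf5 r5=0xe0  N=0 Z=0
-- IRQ taken; context saved, return-PC = 7 --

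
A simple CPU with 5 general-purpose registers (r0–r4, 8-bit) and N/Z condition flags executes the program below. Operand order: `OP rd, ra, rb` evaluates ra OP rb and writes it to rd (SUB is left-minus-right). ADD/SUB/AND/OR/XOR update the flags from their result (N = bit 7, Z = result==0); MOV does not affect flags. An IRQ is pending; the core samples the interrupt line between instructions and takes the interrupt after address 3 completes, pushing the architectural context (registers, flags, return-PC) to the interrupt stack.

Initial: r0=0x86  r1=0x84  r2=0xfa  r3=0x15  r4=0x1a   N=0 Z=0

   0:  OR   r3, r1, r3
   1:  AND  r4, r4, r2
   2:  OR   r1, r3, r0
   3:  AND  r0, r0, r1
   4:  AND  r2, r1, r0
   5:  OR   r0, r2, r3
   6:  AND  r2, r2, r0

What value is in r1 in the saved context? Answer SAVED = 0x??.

SAVED = 0x97

after  0: r0=0x86 r1=0x84 r2=0xfa r3=0x95 r4=0x1a  N=1 Z=0
after  1: r0=0x86 r1=0x84 r2=0xfa r3=0x95 r4=0x1a  N=0 Z=0
after  2: r0=0x86 r1=0x97 r2=0xfa r3=0x95 r4=0x1a  N=1 Z=0
after  3: r0=0x86 r1=0x97 r2=0xfa r3=0x95 r4=0x1a  N=1 Z=0
-- IRQ taken; context saved, return-PC = 4 --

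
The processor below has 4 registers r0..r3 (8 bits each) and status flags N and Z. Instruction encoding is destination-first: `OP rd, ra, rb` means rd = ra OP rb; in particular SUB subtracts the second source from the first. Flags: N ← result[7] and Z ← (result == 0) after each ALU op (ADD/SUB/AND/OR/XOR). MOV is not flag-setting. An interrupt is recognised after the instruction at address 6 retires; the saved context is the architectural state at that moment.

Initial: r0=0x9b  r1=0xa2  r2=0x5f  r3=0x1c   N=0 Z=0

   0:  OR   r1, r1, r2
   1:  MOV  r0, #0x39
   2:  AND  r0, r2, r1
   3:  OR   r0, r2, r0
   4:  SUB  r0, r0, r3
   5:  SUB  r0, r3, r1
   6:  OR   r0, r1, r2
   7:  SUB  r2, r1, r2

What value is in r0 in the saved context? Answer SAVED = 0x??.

after  0: r0=0x9b r1=0xff r2=0x5f r3=0x1c  N=1 Z=0
after  1: r0=0x39 r1=0xff r2=0x5f r3=0x1c  N=1 Z=0
after  2: r0=0x5f r1=0xff r2=0x5f r3=0x1c  N=0 Z=0
after  3: r0=0x5f r1=0xff r2=0x5f r3=0x1c  N=0 Z=0
after  4: r0=0x43 r1=0xff r2=0x5f r3=0x1c  N=0 Z=0
after  5: r0=0x1d r1=0xff r2=0x5f r3=0x1c  N=0 Z=0
after  6: r0=0xff r1=0xff r2=0x5f r3=0x1c  N=1 Z=0
-- IRQ taken; context saved, return-PC = 7 --

SAVED = 0xff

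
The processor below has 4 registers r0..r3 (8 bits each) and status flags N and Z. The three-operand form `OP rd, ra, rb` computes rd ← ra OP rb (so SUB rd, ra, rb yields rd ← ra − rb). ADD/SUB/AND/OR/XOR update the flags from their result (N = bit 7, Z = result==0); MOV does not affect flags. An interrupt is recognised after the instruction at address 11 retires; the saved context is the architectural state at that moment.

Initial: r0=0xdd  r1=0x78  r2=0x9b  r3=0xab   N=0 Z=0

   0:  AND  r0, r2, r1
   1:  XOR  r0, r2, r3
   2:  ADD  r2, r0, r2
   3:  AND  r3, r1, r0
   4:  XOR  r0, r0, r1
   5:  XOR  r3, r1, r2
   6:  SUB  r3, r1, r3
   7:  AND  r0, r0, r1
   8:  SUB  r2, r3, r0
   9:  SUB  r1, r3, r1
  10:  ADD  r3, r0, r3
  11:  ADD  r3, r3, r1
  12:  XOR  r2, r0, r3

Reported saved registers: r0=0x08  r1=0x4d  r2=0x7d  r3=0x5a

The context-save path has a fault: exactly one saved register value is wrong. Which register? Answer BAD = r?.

BAD = r0

after  0: r0=0x18 r1=0x78 r2=0x9b r3=0xab  N=0 Z=0
after  1: r0=0x30 r1=0x78 r2=0x9b r3=0xab  N=0 Z=0
after  2: r0=0x30 r1=0x78 r2=0xcb r3=0xab  N=1 Z=0
after  3: r0=0x30 r1=0x78 r2=0xcb r3=0x30  N=0 Z=0
after  4: r0=0x48 r1=0x78 r2=0xcb r3=0x30  N=0 Z=0
after  5: r0=0x48 r1=0x78 r2=0xcb r3=0xb3  N=1 Z=0
after  6: r0=0x48 r1=0x78 r2=0xcb r3=0xc5  N=1 Z=0
after  7: r0=0x48 r1=0x78 r2=0xcb r3=0xc5  N=0 Z=0
after  8: r0=0x48 r1=0x78 r2=0x7d r3=0xc5  N=0 Z=0
after  9: r0=0x48 r1=0x4d r2=0x7d r3=0xc5  N=0 Z=0
after 10: r0=0x48 r1=0x4d r2=0x7d r3=0x0d  N=0 Z=0
after 11: r0=0x48 r1=0x4d r2=0x7d r3=0x5a  N=0 Z=0
-- IRQ taken; context saved, return-PC = 12 --
mismatch: r0: reported 0x08 vs actual 0x48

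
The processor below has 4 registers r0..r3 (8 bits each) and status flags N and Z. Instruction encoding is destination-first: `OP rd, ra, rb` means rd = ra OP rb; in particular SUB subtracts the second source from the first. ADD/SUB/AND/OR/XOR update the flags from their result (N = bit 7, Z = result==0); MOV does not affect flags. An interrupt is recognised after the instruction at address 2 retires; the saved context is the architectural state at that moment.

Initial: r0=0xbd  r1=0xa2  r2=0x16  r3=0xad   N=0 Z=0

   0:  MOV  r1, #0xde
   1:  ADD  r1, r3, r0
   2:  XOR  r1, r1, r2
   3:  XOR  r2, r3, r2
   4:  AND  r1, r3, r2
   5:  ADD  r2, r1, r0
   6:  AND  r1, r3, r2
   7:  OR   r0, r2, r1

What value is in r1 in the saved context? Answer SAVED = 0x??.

SAVED = 0x7c

after  0: r0=0xbd r1=0xde r2=0x16 r3=0xad  N=0 Z=0
after  1: r0=0xbd r1=0x6a r2=0x16 r3=0xad  N=0 Z=0
after  2: r0=0xbd r1=0x7c r2=0x16 r3=0xad  N=0 Z=0
-- IRQ taken; context saved, return-PC = 3 --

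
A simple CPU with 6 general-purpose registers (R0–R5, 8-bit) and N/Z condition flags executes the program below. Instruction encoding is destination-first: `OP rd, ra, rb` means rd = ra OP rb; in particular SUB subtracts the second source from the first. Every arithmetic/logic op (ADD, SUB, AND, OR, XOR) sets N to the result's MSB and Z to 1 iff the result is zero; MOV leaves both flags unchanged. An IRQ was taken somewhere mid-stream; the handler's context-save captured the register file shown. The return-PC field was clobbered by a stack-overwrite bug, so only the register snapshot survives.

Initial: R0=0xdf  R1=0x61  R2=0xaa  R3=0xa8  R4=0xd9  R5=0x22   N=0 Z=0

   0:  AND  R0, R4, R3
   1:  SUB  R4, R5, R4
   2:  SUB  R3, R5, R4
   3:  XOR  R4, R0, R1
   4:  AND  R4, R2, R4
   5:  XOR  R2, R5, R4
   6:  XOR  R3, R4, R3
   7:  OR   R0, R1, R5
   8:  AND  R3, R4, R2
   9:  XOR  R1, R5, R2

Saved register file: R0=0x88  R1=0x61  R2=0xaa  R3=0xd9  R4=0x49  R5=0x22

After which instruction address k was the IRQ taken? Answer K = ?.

K = 2

after  0: R0=0x88 R1=0x61 R2=0xaa R3=0xa8 R4=0xd9 R5=0x22  N=1 Z=0
after  1: R0=0x88 R1=0x61 R2=0xaa R3=0xa8 R4=0x49 R5=0x22  N=0 Z=0
after  2: R0=0x88 R1=0x61 R2=0xaa R3=0xd9 R4=0x49 R5=0x22  N=1 Z=0
-- IRQ taken; context saved, return-PC = 3 --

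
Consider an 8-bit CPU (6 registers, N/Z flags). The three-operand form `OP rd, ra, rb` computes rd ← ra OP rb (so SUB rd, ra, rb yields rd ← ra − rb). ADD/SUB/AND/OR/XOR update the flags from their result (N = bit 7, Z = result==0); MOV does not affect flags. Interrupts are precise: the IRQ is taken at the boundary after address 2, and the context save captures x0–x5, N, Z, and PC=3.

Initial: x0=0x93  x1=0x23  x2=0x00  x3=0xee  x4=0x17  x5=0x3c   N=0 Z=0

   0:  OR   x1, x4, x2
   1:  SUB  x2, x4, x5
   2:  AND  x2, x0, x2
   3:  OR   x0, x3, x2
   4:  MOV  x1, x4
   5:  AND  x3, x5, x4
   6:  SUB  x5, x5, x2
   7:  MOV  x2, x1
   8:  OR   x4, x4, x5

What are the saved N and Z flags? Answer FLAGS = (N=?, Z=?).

after  0: x0=0x93 x1=0x17 x2=0x00 x3=0xee x4=0x17 x5=0x3c  N=0 Z=0
after  1: x0=0x93 x1=0x17 x2=0xdb x3=0xee x4=0x17 x5=0x3c  N=1 Z=0
after  2: x0=0x93 x1=0x17 x2=0x93 x3=0xee x4=0x17 x5=0x3c  N=1 Z=0
-- IRQ taken; context saved, return-PC = 3 --

FLAGS = (N=1, Z=0)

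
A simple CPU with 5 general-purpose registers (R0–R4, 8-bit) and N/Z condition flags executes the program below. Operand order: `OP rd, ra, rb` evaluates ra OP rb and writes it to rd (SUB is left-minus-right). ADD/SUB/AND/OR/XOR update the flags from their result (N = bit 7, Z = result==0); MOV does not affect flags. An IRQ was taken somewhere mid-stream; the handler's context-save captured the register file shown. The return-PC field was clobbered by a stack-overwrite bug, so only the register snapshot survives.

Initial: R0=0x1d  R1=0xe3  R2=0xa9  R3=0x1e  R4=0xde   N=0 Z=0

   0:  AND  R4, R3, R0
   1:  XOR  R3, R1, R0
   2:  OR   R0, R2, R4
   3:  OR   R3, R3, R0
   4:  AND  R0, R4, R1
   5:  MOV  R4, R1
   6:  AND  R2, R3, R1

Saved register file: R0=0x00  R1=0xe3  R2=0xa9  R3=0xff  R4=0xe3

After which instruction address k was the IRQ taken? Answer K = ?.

K = 5

after  0: R0=0x1d R1=0xe3 R2=0xa9 R3=0x1e R4=0x1c  N=0 Z=0
after  1: R0=0x1d R1=0xe3 R2=0xa9 R3=0xfe R4=0x1c  N=1 Z=0
after  2: R0=0xbd R1=0xe3 R2=0xa9 R3=0xfe R4=0x1c  N=1 Z=0
after  3: R0=0xbd R1=0xe3 R2=0xa9 R3=0xff R4=0x1c  N=1 Z=0
after  4: R0=0x00 R1=0xe3 R2=0xa9 R3=0xff R4=0x1c  N=0 Z=1
after  5: R0=0x00 R1=0xe3 R2=0xa9 R3=0xff R4=0xe3  N=0 Z=1
-- IRQ taken; context saved, return-PC = 6 --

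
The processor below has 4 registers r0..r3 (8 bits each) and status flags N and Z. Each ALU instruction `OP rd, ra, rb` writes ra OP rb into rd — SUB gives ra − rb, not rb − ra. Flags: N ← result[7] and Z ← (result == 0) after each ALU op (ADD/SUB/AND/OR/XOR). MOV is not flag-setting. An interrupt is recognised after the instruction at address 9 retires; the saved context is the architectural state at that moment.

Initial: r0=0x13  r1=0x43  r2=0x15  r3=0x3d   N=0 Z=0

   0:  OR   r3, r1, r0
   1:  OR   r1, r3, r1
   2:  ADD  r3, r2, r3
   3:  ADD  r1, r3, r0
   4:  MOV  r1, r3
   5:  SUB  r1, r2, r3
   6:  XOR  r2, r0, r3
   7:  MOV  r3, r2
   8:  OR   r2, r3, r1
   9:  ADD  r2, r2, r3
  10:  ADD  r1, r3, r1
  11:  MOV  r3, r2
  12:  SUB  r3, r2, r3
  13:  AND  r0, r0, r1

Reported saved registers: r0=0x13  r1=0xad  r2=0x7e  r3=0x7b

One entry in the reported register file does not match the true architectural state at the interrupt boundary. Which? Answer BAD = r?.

BAD = r2

after  0: r0=0x13 r1=0x43 r2=0x15 r3=0x53  N=0 Z=0
after  1: r0=0x13 r1=0x53 r2=0x15 r3=0x53  N=0 Z=0
after  2: r0=0x13 r1=0x53 r2=0x15 r3=0x68  N=0 Z=0
after  3: r0=0x13 r1=0x7b r2=0x15 r3=0x68  N=0 Z=0
after  4: r0=0x13 r1=0x68 r2=0x15 r3=0x68  N=0 Z=0
after  5: r0=0x13 r1=0xad r2=0x15 r3=0x68  N=1 Z=0
after  6: r0=0x13 r1=0xad r2=0x7b r3=0x68  N=0 Z=0
after  7: r0=0x13 r1=0xad r2=0x7b r3=0x7b  N=0 Z=0
after  8: r0=0x13 r1=0xad r2=0xff r3=0x7b  N=1 Z=0
after  9: r0=0x13 r1=0xad r2=0x7a r3=0x7b  N=0 Z=0
-- IRQ taken; context saved, return-PC = 10 --
mismatch: r2: reported 0x7e vs actual 0x7a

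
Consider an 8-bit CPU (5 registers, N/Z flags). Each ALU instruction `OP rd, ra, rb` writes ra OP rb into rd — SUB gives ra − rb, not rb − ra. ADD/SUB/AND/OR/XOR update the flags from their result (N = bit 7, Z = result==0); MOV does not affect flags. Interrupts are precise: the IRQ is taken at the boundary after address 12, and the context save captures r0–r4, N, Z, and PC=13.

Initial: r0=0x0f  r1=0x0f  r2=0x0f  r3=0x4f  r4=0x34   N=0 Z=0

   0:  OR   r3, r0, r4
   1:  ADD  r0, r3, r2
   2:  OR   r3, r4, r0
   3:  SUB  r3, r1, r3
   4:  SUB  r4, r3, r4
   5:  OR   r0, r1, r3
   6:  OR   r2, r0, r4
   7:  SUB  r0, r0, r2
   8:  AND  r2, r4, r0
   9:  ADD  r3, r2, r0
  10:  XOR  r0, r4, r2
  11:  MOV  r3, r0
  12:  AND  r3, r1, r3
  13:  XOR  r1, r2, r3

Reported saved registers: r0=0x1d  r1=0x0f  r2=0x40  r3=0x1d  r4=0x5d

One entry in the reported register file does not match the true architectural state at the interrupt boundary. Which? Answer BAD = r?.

BAD = r3

after  0: r0=0x0f r1=0x0f r2=0x0f r3=0x3f r4=0x34  N=0 Z=0
after  1: r0=0x4e r1=0x0f r2=0x0f r3=0x3f r4=0x34  N=0 Z=0
after  2: r0=0x4e r1=0x0f r2=0x0f r3=0x7e r4=0x34  N=0 Z=0
after  3: r0=0x4e r1=0x0f r2=0x0f r3=0x91 r4=0x34  N=1 Z=0
after  4: r0=0x4e r1=0x0f r2=0x0f r3=0x91 r4=0x5d  N=0 Z=0
after  5: r0=0x9f r1=0x0f r2=0x0f r3=0x91 r4=0x5d  N=1 Z=0
after  6: r0=0x9f r1=0x0f r2=0xdf r3=0x91 r4=0x5d  N=1 Z=0
after  7: r0=0xc0 r1=0x0f r2=0xdf r3=0x91 r4=0x5d  N=1 Z=0
after  8: r0=0xc0 r1=0x0f r2=0x40 r3=0x91 r4=0x5d  N=0 Z=0
after  9: r0=0xc0 r1=0x0f r2=0x40 r3=0x00 r4=0x5d  N=0 Z=1
after 10: r0=0x1d r1=0x0f r2=0x40 r3=0x00 r4=0x5d  N=0 Z=0
after 11: r0=0x1d r1=0x0f r2=0x40 r3=0x1d r4=0x5d  N=0 Z=0
after 12: r0=0x1d r1=0x0f r2=0x40 r3=0x0d r4=0x5d  N=0 Z=0
-- IRQ taken; context saved, return-PC = 13 --
mismatch: r3: reported 0x1d vs actual 0x0d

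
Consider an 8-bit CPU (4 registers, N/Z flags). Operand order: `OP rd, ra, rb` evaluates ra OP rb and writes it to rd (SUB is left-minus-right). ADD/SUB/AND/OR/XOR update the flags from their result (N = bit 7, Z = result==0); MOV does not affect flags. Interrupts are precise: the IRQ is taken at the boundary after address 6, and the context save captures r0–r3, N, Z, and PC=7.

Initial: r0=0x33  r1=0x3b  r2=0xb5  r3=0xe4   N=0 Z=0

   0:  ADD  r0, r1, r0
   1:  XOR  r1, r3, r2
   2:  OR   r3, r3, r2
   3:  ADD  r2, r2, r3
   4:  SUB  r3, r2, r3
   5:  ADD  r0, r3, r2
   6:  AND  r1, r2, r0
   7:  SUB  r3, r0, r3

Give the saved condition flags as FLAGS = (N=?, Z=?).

FLAGS = (N=0, Z=0)

after  0: r0=0x6e r1=0x3b r2=0xb5 r3=0xe4  N=0 Z=0
after  1: r0=0x6e r1=0x51 r2=0xb5 r3=0xe4  N=0 Z=0
after  2: r0=0x6e r1=0x51 r2=0xb5 r3=0xf5  N=1 Z=0
after  3: r0=0x6e r1=0x51 r2=0xaa r3=0xf5  N=1 Z=0
after  4: r0=0x6e r1=0x51 r2=0xaa r3=0xb5  N=1 Z=0
after  5: r0=0x5f r1=0x51 r2=0xaa r3=0xb5  N=0 Z=0
after  6: r0=0x5f r1=0x0a r2=0xaa r3=0xb5  N=0 Z=0
-- IRQ taken; context saved, return-PC = 7 --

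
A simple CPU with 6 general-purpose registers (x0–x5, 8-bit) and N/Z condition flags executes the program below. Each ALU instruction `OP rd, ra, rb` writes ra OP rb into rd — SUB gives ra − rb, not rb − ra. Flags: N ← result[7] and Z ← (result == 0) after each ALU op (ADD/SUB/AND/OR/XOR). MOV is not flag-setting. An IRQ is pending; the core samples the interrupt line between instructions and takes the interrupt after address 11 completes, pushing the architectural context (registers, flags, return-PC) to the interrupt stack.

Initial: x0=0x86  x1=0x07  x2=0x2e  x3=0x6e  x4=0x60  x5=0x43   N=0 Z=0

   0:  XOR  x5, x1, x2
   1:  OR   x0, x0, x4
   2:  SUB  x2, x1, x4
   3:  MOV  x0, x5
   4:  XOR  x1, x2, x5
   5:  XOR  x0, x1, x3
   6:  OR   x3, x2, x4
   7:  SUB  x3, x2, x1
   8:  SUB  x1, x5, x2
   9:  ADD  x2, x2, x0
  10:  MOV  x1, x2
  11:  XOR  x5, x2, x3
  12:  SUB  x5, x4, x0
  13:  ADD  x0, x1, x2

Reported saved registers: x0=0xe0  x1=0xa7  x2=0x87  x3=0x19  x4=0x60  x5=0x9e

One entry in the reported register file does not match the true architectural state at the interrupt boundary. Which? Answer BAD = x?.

BAD = x1

after  0: x0=0x86 x1=0x07 x2=0x2e x3=0x6e x4=0x60 x5=0x29  N=0 Z=0
after  1: x0=0xe6 x1=0x07 x2=0x2e x3=0x6e x4=0x60 x5=0x29  N=1 Z=0
after  2: x0=0xe6 x1=0x07 x2=0xa7 x3=0x6e x4=0x60 x5=0x29  N=1 Z=0
after  3: x0=0x29 x1=0x07 x2=0xa7 x3=0x6e x4=0x60 x5=0x29  N=1 Z=0
after  4: x0=0x29 x1=0x8e x2=0xa7 x3=0x6e x4=0x60 x5=0x29  N=1 Z=0
after  5: x0=0xe0 x1=0x8e x2=0xa7 x3=0x6e x4=0x60 x5=0x29  N=1 Z=0
after  6: x0=0xe0 x1=0x8e x2=0xa7 x3=0xe7 x4=0x60 x5=0x29  N=1 Z=0
after  7: x0=0xe0 x1=0x8e x2=0xa7 x3=0x19 x4=0x60 x5=0x29  N=0 Z=0
after  8: x0=0xe0 x1=0x82 x2=0xa7 x3=0x19 x4=0x60 x5=0x29  N=1 Z=0
after  9: x0=0xe0 x1=0x82 x2=0x87 x3=0x19 x4=0x60 x5=0x29  N=1 Z=0
after 10: x0=0xe0 x1=0x87 x2=0x87 x3=0x19 x4=0x60 x5=0x29  N=1 Z=0
after 11: x0=0xe0 x1=0x87 x2=0x87 x3=0x19 x4=0x60 x5=0x9e  N=1 Z=0
-- IRQ taken; context saved, return-PC = 12 --
mismatch: x1: reported 0xa7 vs actual 0x87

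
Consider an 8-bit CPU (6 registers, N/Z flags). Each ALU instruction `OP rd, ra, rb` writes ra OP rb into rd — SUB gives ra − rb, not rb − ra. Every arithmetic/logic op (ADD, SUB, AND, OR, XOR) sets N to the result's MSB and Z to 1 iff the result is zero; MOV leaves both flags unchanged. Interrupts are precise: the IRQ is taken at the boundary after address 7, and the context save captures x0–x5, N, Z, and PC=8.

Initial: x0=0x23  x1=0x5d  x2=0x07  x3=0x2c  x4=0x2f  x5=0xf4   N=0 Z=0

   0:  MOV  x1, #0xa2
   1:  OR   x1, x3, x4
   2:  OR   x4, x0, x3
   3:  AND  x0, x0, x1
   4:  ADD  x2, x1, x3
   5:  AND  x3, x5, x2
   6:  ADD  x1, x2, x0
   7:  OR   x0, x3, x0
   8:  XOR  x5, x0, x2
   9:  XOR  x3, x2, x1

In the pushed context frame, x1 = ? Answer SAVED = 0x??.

after  0: x0=0x23 x1=0xa2 x2=0x07 x3=0x2c x4=0x2f x5=0xf4  N=0 Z=0
after  1: x0=0x23 x1=0x2f x2=0x07 x3=0x2c x4=0x2f x5=0xf4  N=0 Z=0
after  2: x0=0x23 x1=0x2f x2=0x07 x3=0x2c x4=0x2f x5=0xf4  N=0 Z=0
after  3: x0=0x23 x1=0x2f x2=0x07 x3=0x2c x4=0x2f x5=0xf4  N=0 Z=0
after  4: x0=0x23 x1=0x2f x2=0x5b x3=0x2c x4=0x2f x5=0xf4  N=0 Z=0
after  5: x0=0x23 x1=0x2f x2=0x5b x3=0x50 x4=0x2f x5=0xf4  N=0 Z=0
after  6: x0=0x23 x1=0x7e x2=0x5b x3=0x50 x4=0x2f x5=0xf4  N=0 Z=0
after  7: x0=0x73 x1=0x7e x2=0x5b x3=0x50 x4=0x2f x5=0xf4  N=0 Z=0
-- IRQ taken; context saved, return-PC = 8 --

SAVED = 0x7e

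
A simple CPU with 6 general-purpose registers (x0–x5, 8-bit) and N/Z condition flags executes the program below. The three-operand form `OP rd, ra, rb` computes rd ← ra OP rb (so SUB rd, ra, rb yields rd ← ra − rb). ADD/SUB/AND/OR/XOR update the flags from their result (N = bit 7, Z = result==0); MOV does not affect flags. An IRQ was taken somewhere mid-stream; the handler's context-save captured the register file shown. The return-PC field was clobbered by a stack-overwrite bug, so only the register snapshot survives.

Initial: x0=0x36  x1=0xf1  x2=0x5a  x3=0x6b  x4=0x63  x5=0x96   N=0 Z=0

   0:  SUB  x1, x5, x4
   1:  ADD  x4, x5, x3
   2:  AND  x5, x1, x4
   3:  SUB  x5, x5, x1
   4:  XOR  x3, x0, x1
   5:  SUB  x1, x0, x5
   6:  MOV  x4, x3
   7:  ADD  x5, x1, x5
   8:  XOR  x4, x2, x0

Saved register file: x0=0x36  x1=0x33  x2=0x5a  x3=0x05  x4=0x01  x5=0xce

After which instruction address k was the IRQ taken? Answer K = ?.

after  0: x0=0x36 x1=0x33 x2=0x5a x3=0x6b x4=0x63 x5=0x96  N=0 Z=0
after  1: x0=0x36 x1=0x33 x2=0x5a x3=0x6b x4=0x01 x5=0x96  N=0 Z=0
after  2: x0=0x36 x1=0x33 x2=0x5a x3=0x6b x4=0x01 x5=0x01  N=0 Z=0
after  3: x0=0x36 x1=0x33 x2=0x5a x3=0x6b x4=0x01 x5=0xce  N=1 Z=0
after  4: x0=0x36 x1=0x33 x2=0x5a x3=0x05 x4=0x01 x5=0xce  N=0 Z=0
-- IRQ taken; context saved, return-PC = 5 --

K = 4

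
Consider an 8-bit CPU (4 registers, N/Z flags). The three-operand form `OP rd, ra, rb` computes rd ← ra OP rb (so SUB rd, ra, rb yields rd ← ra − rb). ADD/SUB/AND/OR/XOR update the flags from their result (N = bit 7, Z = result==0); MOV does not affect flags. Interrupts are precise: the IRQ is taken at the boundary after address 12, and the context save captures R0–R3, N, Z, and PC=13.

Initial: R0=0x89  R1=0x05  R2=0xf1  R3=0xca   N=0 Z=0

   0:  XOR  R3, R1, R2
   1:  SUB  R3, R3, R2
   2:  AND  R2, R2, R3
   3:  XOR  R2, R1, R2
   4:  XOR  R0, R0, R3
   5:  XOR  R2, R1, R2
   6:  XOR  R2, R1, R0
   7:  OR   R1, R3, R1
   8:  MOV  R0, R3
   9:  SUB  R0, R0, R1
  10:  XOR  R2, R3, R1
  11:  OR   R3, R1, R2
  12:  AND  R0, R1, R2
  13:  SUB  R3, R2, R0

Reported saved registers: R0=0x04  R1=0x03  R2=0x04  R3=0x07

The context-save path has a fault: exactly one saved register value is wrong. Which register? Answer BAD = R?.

after  0: R0=0x89 R1=0x05 R2=0xf1 R3=0xf4  N=1 Z=0
after  1: R0=0x89 R1=0x05 R2=0xf1 R3=0x03  N=0 Z=0
after  2: R0=0x89 R1=0x05 R2=0x01 R3=0x03  N=0 Z=0
after  3: R0=0x89 R1=0x05 R2=0x04 R3=0x03  N=0 Z=0
after  4: R0=0x8a R1=0x05 R2=0x04 R3=0x03  N=1 Z=0
after  5: R0=0x8a R1=0x05 R2=0x01 R3=0x03  N=0 Z=0
after  6: R0=0x8a R1=0x05 R2=0x8f R3=0x03  N=1 Z=0
after  7: R0=0x8a R1=0x07 R2=0x8f R3=0x03  N=0 Z=0
after  8: R0=0x03 R1=0x07 R2=0x8f R3=0x03  N=0 Z=0
after  9: R0=0xfc R1=0x07 R2=0x8f R3=0x03  N=1 Z=0
after 10: R0=0xfc R1=0x07 R2=0x04 R3=0x03  N=0 Z=0
after 11: R0=0xfc R1=0x07 R2=0x04 R3=0x07  N=0 Z=0
after 12: R0=0x04 R1=0x07 R2=0x04 R3=0x07  N=0 Z=0
-- IRQ taken; context saved, return-PC = 13 --
mismatch: R1: reported 0x03 vs actual 0x07

BAD = R1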